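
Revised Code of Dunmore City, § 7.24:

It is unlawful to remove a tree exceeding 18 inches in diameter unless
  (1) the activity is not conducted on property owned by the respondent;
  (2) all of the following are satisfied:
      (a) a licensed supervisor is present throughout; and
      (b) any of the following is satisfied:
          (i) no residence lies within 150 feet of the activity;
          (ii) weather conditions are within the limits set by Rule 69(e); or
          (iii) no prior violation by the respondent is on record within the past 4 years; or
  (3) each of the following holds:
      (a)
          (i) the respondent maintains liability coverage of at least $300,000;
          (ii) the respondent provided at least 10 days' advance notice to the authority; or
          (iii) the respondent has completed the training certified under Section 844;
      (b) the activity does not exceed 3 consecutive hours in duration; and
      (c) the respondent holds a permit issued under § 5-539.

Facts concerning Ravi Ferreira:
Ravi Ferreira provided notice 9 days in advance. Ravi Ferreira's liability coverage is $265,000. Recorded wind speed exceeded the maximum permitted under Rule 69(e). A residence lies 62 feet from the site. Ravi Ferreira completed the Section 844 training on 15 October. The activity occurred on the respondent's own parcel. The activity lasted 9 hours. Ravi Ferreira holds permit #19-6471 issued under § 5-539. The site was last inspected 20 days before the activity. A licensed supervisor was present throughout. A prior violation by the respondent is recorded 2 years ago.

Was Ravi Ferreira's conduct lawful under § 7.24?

(1) not (own property) — not met.
(a) supervisor present — satisfied.
(i) no residence in 150 ft — not satisfied.
(ii) weather ok — fails.
(iii) no prior violation — not satisfied.
(b) = F OR F OR F = false.
(2) = T AND F = false.
(i) coverage ≥ $300,000 — fails.
(ii) ≥10 days' notice — not satisfied.
(iii) training certified — met.
So (a) is satisfied (F OR F OR T).
(b) ≤ 3 hrs duration — not met.
(c) holds permit — met.
(3) = T AND F AND T = false.
Overall: F OR F OR F → false.

No — unlawful.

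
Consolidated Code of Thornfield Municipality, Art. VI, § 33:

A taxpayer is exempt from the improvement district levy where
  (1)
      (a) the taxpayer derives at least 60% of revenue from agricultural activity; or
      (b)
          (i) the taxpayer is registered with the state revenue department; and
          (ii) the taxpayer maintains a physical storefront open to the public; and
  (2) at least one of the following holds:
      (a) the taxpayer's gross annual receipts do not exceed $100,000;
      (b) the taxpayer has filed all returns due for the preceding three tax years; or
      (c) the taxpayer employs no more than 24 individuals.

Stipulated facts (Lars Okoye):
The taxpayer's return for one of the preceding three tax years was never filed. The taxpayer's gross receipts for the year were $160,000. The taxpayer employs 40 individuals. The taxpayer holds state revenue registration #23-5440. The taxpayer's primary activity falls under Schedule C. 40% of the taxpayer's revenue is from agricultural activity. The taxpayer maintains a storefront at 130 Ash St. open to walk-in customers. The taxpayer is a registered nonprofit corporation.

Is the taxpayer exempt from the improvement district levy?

(a) ≥60% agricultural — fails.
(i) state-registered — met.
(ii) has storefront — holds.
(b) = T AND T = true.
(1) = F OR T = true.
(a) receipts ≤ $100,000 — not satisfied.
(b) returns current — not satisfied.
(c) ≤ 24 employees — not met.
(2): F OR F OR F → false.
So Overall is not satisfied (T AND F).

No — not exempt.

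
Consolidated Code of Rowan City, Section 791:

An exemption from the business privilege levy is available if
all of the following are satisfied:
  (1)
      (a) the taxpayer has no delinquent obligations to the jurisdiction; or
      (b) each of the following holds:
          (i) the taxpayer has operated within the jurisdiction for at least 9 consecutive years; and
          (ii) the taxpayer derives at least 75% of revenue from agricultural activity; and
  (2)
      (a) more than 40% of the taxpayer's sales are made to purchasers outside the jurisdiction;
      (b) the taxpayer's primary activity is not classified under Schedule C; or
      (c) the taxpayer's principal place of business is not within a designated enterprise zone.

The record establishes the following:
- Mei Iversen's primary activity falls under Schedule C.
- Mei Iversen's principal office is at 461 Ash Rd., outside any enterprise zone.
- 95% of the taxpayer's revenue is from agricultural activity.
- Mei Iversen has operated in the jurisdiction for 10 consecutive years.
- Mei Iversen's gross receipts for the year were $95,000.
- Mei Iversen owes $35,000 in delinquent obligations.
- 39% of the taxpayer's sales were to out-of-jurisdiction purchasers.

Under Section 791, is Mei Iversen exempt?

Yes — exempt.

(a) no delinquency — not satisfied.
(i) ≥ 9 yrs in jurisdiction — holds.
(ii) ≥75% agricultural — satisfied.
So (b) is satisfied (T AND T).
So (1) is satisfied (F OR T).
(a) >40% out-of-jur. sales — not satisfied.
(b) not (Schedule C activity) — not met.
(c) not (in enterprise zone) — satisfied.
So (2) is satisfied (F OR F OR T).
Overall: T AND T → true.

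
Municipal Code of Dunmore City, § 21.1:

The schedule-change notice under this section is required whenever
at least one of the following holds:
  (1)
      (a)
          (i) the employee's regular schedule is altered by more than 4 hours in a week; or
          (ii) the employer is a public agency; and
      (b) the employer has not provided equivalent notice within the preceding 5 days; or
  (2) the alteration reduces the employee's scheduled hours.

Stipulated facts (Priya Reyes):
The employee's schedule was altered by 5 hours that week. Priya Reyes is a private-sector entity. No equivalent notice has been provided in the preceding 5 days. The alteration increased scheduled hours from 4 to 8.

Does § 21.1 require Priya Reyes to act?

(i) schedule shift > 4h — met.
(ii) public agency — not met.
(a): T OR F → true.
(b) no recent notice — satisfied.
(1) = T AND T = true.
(2) hours reduced — not met.
Overall = T OR F = true.

Yes — required.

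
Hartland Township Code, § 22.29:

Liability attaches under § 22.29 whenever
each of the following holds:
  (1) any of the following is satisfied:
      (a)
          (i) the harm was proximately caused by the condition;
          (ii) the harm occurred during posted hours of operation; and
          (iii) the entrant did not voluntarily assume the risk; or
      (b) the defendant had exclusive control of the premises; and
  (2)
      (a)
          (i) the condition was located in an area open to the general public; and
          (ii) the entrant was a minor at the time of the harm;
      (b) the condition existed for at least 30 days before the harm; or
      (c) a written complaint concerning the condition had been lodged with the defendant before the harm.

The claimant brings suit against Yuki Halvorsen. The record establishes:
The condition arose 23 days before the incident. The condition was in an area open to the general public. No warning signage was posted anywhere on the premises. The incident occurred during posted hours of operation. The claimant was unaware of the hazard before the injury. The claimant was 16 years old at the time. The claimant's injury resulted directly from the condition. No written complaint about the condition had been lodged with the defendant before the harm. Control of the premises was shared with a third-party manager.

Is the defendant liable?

Yes — liable.

(i) proximate cause — satisfied.
(ii) during posted hours — met.
(iii) no assumed risk — met.
(a) = T AND T AND T = true.
(b) exclusive control — not met.
(1) = T OR F = true.
(i) public area — satisfied.
(ii) entrant a minor — holds.
(a) = T AND T = true.
(b) condition ≥30 days old — fails.
(c) complaint lodged — fails.
So (2) is satisfied (T OR F OR F).
Overall: T AND T → true.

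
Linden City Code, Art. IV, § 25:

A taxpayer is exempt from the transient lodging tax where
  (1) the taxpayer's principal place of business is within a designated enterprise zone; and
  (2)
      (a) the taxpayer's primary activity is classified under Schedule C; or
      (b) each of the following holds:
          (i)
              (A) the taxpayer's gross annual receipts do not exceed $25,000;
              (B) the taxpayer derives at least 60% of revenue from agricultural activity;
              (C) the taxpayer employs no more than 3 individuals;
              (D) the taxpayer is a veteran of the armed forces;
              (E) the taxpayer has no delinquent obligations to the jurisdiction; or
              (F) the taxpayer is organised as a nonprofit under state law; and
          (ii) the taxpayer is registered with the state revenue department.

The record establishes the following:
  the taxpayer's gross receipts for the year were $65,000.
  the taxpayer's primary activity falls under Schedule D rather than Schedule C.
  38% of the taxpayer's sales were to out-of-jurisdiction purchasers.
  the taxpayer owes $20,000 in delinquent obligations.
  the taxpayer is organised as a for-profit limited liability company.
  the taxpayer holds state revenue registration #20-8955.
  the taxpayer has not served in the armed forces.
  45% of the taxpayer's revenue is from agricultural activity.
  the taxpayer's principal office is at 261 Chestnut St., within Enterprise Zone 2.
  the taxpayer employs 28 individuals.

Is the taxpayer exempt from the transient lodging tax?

No — not exempt.

(1) in enterprise zone — holds.
(a) Schedule C activity — not met.
(A) receipts ≤ $25,000 — fails.
(B) ≥60% agricultural — not met.
(C) ≤ 3 employees — not met.
(D) veteran — fails.
(E) no delinquency — not satisfied.
(F) nonprofit — fails.
So (i) is not satisfied (F OR F OR F OR F OR F OR F).
(ii) state-registered — holds.
(b) = F AND T = false.
(2): F OR F → false.
Overall: T AND F → false.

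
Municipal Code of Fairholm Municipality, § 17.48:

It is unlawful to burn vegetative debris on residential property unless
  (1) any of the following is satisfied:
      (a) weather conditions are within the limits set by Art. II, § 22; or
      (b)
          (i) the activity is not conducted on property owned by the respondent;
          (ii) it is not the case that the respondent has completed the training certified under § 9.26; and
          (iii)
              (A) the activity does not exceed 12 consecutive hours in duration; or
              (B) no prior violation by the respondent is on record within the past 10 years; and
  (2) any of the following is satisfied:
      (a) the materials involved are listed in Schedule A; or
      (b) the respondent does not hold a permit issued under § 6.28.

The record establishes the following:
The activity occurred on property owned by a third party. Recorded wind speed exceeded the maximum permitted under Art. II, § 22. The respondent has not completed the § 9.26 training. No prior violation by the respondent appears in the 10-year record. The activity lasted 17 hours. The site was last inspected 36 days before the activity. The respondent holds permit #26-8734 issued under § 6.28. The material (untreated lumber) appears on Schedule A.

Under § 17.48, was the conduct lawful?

(a) weather ok — fails.
(i) not (own property) — satisfied.
(ii) not (training certified) — satisfied.
(A) ≤ 12 hrs duration — not satisfied.
(B) no prior violation — holds.
(iii) = F OR T = true.
So (b) is satisfied (T AND T AND T).
(1) = F OR T = true.
(a) Schedule A material — met.
(b) not (holds permit) — not met.
(2): T OR F → true.
Overall: T AND T → true.

Yes — lawful.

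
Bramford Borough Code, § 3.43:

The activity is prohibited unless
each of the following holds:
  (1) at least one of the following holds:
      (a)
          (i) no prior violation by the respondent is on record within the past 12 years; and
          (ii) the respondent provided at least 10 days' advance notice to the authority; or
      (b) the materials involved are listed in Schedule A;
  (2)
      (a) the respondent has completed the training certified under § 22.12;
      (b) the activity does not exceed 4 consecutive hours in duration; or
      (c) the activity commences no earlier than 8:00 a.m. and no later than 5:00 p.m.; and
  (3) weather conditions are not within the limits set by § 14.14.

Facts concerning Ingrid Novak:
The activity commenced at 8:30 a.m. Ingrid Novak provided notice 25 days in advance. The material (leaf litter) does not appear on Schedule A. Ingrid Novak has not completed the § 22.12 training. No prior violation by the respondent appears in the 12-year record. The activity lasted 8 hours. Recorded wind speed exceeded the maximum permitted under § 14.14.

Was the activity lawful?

(i) no prior violation — satisfied.
(ii) ≥10 days' notice — satisfied.
(a) = T AND T = true.
(b) Schedule A material — fails.
(1): T OR F → true.
(a) training certified — not met.
(b) ≤ 4 hrs duration — not met.
(c) start within hours — met.
(2) = F OR F OR T = true.
(3) not (weather ok) — met.
Overall = T AND T AND T = true.

Yes — lawful.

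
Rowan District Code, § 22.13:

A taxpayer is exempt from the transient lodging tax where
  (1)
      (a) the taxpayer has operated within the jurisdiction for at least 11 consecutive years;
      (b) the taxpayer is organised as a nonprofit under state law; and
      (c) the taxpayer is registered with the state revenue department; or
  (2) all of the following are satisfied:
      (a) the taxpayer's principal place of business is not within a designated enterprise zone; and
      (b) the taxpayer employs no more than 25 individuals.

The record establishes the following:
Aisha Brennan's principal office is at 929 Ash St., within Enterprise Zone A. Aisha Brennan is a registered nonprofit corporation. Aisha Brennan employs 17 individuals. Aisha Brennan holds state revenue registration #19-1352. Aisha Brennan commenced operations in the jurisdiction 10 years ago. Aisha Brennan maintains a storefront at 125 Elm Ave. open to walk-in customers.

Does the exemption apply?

(a) ≥ 11 yrs in jurisdiction — fails.
(b) nonprofit — met.
(c) state-registered — holds.
So (1) is not satisfied (F AND T AND T).
(a) not (in enterprise zone) — fails.
(b) ≤ 25 employees — satisfied.
(2): F AND T → false.
Overall = F OR F = false.

No — not exempt.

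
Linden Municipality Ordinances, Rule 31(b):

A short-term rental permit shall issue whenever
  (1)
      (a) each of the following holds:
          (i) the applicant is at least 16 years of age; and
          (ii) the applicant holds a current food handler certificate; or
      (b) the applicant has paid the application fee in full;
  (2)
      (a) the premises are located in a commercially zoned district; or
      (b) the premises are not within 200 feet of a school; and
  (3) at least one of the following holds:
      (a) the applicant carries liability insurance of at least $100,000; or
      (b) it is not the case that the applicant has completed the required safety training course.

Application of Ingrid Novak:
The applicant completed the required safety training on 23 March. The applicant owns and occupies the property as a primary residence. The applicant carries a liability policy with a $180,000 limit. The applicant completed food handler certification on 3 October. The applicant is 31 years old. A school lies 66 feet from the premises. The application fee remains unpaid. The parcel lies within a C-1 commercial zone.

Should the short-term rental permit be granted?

Yes — granted.

(i) age ≥ 16 — holds.
(ii) food handler cert. — holds.
So (a) is satisfied (T AND T).
(b) fee paid — not satisfied.
So (1) is satisfied (T OR F).
(a) commercially zoned — met.
(b) ≥200 ft from school — not met.
(2): T OR F → true.
(a) insurance ≥ $100,000 — satisfied.
(b) not (safety training) — fails.
(3) = T OR F = true.
Overall: T AND T AND T → true.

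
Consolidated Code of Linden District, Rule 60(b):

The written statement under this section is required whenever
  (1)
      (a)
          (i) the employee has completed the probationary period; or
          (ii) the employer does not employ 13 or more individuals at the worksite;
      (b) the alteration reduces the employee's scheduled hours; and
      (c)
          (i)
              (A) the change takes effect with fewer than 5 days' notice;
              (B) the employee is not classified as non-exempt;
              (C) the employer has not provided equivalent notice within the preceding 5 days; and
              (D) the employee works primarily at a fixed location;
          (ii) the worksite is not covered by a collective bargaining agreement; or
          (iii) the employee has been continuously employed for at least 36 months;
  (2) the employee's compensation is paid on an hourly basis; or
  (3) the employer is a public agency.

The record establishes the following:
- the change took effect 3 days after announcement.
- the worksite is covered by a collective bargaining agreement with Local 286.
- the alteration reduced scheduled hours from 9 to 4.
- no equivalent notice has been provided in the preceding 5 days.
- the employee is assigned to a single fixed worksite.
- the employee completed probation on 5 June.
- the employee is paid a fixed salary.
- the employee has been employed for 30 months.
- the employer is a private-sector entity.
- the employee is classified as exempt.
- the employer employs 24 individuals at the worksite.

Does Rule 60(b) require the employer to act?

Yes — required.

(i) past probation — holds.
(ii) not (≥ 13 at site) — fails.
So (a) is satisfied (T OR F).
(b) hours reduced — satisfied.
(A) < 5 days' notice — met.
(B) not (non-exempt) — satisfied.
(C) no recent notice — satisfied.
(D) fixed location — met.
(i) = T AND T AND T AND T = true.
(ii) no CBA — not met.
(iii) tenure ≥ 36 mo. — fails.
(c) = T OR F OR F = true.
(1): T AND T AND T → true.
(2) hourly-paid — not satisfied.
(3) public agency — not satisfied.
So Overall is satisfied (T OR F OR F).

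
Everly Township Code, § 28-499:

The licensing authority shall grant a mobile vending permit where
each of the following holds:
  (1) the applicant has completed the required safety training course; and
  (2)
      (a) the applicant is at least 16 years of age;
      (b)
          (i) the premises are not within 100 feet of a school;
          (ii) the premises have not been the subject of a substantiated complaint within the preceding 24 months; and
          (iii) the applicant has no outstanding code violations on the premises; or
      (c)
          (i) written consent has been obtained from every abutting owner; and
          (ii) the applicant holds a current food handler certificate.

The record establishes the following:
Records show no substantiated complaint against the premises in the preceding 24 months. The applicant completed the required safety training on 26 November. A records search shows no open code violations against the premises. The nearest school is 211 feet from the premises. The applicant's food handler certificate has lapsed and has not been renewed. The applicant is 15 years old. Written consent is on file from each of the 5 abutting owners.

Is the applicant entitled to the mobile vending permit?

Yes — granted.

(1) safety training — met.
(a) age ≥ 16 — not met.
(i) ≥100 ft from school — met.
(ii) no complaint in 24 mo. — holds.
(iii) no code violations — satisfied.
So (b) is satisfied (T AND T AND T).
(i) all abutters consent — met.
(ii) food handler cert. — not met.
(c) = T AND F = false.
(2) = F OR T OR F = true.
Overall = T AND T = true.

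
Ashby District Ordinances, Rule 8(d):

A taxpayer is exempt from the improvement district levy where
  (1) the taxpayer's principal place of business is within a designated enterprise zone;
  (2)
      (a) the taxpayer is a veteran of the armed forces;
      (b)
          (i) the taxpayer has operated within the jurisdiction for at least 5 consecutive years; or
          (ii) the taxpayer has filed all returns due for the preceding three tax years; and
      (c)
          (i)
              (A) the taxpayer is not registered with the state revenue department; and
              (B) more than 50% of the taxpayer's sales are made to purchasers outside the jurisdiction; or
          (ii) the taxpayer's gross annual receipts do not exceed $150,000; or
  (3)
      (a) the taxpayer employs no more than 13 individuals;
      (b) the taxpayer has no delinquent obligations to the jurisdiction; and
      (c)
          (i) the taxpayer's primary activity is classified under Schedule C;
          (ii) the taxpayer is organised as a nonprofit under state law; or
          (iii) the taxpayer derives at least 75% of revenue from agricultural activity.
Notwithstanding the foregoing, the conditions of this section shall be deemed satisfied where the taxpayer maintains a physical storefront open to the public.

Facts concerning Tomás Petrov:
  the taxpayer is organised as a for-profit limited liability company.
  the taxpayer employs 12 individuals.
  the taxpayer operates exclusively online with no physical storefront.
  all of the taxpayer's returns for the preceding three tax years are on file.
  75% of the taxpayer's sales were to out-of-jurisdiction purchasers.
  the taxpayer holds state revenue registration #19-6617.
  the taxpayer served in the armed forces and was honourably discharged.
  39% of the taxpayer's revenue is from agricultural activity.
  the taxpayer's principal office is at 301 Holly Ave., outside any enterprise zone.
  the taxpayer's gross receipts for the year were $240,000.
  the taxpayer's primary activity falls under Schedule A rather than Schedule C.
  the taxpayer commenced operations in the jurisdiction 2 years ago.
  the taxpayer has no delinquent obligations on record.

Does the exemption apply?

No — not exempt.

(1) in enterprise zone — not satisfied.
(a) veteran — holds.
(i) ≥ 5 yrs in jurisdiction — not met.
(ii) returns current — satisfied.
So (b) is satisfied (F OR T).
(A) not (state-registered) — not satisfied.
(B) >50% out-of-jur. sales — met.
(i) = F AND T = false.
(ii) receipts ≤ $150,000 — fails.
(c) = F OR F = false.
(2): T AND T AND F → false.
(a) ≤ 13 employees — satisfied.
(b) no delinquency — holds.
(i) Schedule C activity — not met.
(ii) nonprofit — not satisfied.
(iii) ≥75% agricultural — not satisfied.
(c) = F OR F OR F = false.
(3): T AND T AND F → false.
Overall: F OR F OR F → false.
Exception (has storefront) — not satisfied.
Result: main false OR exception false → false.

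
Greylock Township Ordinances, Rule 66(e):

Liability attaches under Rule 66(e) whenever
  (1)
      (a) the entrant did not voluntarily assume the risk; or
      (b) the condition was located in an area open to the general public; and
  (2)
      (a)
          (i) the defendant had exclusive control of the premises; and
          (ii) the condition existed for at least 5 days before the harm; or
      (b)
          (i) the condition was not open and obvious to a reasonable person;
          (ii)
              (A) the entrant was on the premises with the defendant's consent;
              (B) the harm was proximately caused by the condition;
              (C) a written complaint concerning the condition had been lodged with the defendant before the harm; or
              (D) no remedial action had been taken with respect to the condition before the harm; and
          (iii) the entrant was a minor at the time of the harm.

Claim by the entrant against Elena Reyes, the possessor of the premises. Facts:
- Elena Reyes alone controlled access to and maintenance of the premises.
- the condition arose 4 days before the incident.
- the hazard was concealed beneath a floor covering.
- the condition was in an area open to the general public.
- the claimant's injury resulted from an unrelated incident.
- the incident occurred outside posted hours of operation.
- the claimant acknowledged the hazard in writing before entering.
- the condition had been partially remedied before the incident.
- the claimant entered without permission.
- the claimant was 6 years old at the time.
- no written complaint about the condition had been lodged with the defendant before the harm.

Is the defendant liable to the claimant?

No — not liable.

(a) no assumed risk — fails.
(b) public area — holds.
(1) = F OR T = true.
(i) exclusive control — holds.
(ii) condition ≥5 days old — not satisfied.
(a): T AND F → false.
(i) not open/obvious — holds.
(A) consent to enter — not satisfied.
(B) proximate cause — not satisfied.
(C) complaint lodged — fails.
(D) no remedial action — fails.
(ii) = F OR F OR F OR F = false.
(iii) entrant a minor — met.
(b) = T AND F AND T = false.
(2) = F OR F = false.
So Overall is not satisfied (T AND F).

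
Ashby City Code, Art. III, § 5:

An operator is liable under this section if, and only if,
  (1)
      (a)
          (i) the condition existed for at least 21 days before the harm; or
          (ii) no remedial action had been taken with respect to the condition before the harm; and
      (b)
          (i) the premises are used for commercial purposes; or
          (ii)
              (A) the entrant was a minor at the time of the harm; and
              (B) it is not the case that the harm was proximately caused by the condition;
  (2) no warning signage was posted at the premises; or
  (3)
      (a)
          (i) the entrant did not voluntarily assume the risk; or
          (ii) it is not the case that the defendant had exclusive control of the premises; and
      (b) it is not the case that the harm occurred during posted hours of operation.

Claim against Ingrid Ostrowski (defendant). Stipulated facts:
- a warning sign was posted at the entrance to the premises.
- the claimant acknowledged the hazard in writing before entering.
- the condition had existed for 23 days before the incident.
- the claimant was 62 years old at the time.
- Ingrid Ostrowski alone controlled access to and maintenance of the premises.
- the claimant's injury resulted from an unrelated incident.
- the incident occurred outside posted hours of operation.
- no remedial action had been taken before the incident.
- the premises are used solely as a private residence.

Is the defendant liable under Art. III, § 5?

(i) condition ≥21 days old — satisfied.
(ii) no remedial action — met.
(a): T OR T → true.
(i) commercial use — fails.
(A) entrant a minor — fails.
(B) not (proximate cause) — satisfied.
(ii): F AND T → false.
(b): F OR F → false.
So (1) is not satisfied (T AND F).
(2) no signage posted — fails.
(i) no assumed risk — fails.
(ii) not (exclusive control) — not satisfied.
(a): F OR F → false.
(b) not (during posted hours) — met.
(3) = F AND T = false.
So Overall is not satisfied (F OR F OR F).

No — not liable.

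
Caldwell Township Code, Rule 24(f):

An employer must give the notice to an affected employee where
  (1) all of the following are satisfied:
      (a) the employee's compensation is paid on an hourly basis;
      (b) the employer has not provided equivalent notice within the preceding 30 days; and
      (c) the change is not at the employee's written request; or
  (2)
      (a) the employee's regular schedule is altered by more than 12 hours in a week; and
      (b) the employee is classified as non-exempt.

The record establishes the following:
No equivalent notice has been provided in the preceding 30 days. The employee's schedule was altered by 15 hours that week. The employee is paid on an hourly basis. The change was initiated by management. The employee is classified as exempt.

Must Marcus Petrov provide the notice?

Yes — required.

(a) hourly-paid — met.
(b) no recent notice — holds.
(c) not employee-requested — satisfied.
(1) = T AND T AND T = true.
(a) schedule shift > 12h — satisfied.
(b) non-exempt — fails.
(2): T AND F → false.
Overall = T OR F = true.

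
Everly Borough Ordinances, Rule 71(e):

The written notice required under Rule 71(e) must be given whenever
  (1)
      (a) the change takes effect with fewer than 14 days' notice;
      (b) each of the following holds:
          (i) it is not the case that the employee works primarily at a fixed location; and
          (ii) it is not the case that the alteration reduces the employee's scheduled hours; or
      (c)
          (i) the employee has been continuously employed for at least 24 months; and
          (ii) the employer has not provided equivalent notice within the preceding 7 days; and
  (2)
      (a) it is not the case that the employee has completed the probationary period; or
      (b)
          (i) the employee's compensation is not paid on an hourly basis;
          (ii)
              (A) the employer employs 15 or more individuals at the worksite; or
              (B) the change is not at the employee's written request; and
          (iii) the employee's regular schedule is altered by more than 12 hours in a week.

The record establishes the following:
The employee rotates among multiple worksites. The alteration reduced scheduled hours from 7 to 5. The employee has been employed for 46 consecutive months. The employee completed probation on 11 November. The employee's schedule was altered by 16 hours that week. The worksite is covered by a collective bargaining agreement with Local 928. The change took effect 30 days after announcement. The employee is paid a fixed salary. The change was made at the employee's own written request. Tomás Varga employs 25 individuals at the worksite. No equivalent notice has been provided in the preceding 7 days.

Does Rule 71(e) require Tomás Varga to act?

Yes — required.

(a) < 14 days' notice — not satisfied.
(i) not (fixed location) — satisfied.
(ii) not (hours reduced) — not satisfied.
So (b) is not satisfied (T AND F).
(i) tenure ≥ 24 mo. — holds.
(ii) no recent notice — met.
(c) = T AND T = true.
(1): F OR F OR T → true.
(a) not (past probation) — not met.
(i) not (hourly-paid) — satisfied.
(A) ≥ 15 at site — satisfied.
(B) not employee-requested — fails.
(ii) = T OR F = true.
(iii) schedule shift > 12h — holds.
(b) = T AND T AND T = true.
(2) = F OR T = true.
So Overall is satisfied (T AND T).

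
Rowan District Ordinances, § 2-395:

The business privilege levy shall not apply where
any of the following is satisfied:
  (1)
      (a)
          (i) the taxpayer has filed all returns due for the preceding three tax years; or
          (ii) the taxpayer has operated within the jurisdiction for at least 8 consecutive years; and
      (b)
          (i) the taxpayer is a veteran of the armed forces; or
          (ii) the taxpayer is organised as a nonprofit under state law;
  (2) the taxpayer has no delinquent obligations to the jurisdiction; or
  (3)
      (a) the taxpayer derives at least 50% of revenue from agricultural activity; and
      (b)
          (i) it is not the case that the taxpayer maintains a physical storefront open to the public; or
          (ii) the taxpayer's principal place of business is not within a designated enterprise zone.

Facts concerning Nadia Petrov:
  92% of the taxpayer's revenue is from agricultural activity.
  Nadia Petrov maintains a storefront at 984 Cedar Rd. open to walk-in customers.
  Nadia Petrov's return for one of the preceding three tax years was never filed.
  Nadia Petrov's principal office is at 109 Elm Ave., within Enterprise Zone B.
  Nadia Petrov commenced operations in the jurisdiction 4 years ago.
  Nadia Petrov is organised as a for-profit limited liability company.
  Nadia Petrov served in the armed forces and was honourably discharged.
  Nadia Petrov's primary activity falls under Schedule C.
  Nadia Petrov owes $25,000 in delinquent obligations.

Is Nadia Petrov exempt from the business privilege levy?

No — not exempt.

(i) returns current — not met.
(ii) ≥ 8 yrs in jurisdiction — fails.
(a): F OR F → false.
(i) veteran — met.
(ii) nonprofit — not satisfied.
(b): T OR F → true.
(1) = F AND T = false.
(2) no delinquency — not satisfied.
(a) ≥50% agricultural — met.
(i) not (has storefront) — not satisfied.
(ii) not (in enterprise zone) — not met.
So (b) is not satisfied (F OR F).
(3): T AND F → false.
Overall: F OR F OR F → false.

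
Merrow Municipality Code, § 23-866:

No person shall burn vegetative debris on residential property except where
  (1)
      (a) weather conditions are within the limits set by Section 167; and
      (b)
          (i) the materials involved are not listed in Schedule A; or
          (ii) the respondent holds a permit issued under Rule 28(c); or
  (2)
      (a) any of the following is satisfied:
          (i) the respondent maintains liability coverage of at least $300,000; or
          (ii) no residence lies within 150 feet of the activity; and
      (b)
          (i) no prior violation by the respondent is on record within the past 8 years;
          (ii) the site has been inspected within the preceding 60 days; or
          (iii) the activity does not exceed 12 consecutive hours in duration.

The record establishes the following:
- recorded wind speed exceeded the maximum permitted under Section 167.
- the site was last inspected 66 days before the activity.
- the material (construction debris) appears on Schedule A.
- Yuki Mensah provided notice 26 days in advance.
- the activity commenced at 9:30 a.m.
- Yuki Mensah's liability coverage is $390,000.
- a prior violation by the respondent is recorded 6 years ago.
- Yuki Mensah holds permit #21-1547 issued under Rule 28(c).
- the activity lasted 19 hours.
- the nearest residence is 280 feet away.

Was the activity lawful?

No — unlawful.

(a) weather ok — not met.
(i) not (Schedule A material) — fails.
(ii) holds permit — met.
(b): F OR T → true.
(1) = F AND T = false.
(i) coverage ≥ $300,000 — met.
(ii) no residence in 150 ft — met.
So (a) is satisfied (T OR T).
(i) no prior violation — fails.
(ii) site inspected — not met.
(iii) ≤ 12 hrs duration — not satisfied.
(b) = F OR F OR F = false.
(2): T AND F → false.
Overall: F OR F → false.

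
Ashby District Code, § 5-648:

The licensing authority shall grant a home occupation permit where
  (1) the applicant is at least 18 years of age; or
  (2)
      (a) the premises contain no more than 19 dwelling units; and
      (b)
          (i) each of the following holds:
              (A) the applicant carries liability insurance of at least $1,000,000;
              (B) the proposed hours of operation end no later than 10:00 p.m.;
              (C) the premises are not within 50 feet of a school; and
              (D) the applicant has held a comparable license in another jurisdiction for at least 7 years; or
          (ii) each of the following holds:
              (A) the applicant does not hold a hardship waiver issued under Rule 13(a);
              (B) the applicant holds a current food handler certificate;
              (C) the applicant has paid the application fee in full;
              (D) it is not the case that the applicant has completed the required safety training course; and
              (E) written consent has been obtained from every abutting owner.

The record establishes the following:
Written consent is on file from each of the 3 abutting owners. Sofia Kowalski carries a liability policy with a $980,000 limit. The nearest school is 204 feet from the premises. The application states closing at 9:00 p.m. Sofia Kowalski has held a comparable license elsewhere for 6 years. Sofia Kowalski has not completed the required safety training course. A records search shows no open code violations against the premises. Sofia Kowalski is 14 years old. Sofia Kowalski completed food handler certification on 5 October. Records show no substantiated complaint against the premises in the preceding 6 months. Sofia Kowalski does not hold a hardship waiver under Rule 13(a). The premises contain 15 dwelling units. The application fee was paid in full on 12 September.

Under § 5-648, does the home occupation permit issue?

Yes — granted.

(1) age ≥ 18 — fails.
(a) ≤ 19 units — holds.
(A) insurance ≥ $1,000,000 — not met.
(B) closes by 10 p.m. — satisfied.
(C) ≥50 ft from school — holds.
(D) prior license ≥ 7 yr — not satisfied.
(i): F AND T AND T AND F → false.
(A) not (hardship waiver) — met.
(B) food handler cert. — satisfied.
(C) fee paid — met.
(D) not (safety training) — met.
(E) all abutters consent — satisfied.
(ii) = T AND T AND T AND T AND T = true.
So (b) is satisfied (F OR T).
(2) = T AND T = true.
So Overall is satisfied (F OR T).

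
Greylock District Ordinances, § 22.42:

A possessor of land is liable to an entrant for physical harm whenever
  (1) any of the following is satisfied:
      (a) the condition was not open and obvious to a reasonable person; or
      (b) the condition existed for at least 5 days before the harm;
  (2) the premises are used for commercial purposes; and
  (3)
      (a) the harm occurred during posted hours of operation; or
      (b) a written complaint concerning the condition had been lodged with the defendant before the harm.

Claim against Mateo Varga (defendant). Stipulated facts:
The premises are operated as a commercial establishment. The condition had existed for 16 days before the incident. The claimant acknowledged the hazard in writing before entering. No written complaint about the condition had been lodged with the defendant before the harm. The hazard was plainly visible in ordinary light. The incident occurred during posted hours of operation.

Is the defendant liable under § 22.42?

(a) not open/obvious — fails.
(b) condition ≥5 days old — satisfied.
So (1) is satisfied (F OR T).
(2) commercial use — met.
(a) during posted hours — satisfied.
(b) complaint lodged — fails.
So (3) is satisfied (T OR F).
Overall = T AND T AND T = true.

Yes — liable.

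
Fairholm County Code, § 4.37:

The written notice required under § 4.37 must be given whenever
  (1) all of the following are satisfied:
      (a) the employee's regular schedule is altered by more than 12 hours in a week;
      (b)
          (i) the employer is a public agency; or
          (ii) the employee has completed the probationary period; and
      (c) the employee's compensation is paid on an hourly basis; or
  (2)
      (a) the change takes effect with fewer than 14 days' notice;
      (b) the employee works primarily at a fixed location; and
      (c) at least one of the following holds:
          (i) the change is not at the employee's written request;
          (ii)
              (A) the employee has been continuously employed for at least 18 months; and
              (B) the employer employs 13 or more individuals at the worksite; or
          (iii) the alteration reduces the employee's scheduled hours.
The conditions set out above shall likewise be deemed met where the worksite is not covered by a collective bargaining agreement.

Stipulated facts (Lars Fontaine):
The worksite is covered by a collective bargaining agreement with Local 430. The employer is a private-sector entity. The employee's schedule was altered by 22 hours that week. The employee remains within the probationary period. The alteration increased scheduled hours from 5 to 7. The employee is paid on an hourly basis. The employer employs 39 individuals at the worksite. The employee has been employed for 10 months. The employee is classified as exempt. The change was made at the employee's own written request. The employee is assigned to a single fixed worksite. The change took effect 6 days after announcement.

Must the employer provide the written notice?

(a) schedule shift > 12h — satisfied.
(i) public agency — not met.
(ii) past probation — not satisfied.
(b): F OR F → false.
(c) hourly-paid — satisfied.
So (1) is not satisfied (T AND F AND T).
(a) < 14 days' notice — holds.
(b) fixed location — met.
(i) not employee-requested — not satisfied.
(A) tenure ≥ 18 mo. — not met.
(B) ≥ 13 at site — met.
(ii): F AND T → false.
(iii) hours reduced — not satisfied.
(c): F OR F OR F → false.
(2): T AND T AND F → false.
So Overall is not satisfied (F OR F).
Exception (no CBA) — not satisfied.
Result: main false OR exception false → false.

No — not required.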